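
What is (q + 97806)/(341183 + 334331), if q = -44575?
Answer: 53231/675514 ≈ 0.078801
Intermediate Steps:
(q + 97806)/(341183 + 334331) = (-44575 + 97806)/(341183 + 334331) = 53231/675514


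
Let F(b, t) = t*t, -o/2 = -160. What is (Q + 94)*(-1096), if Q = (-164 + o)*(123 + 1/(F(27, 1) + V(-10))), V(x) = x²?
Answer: -2134611248/101 ≈ -2.1135e+7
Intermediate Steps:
o = 320 (o = -2*(-160) = 320)
F(b, t) = t²
Q = 1938144/101 (Q = (-164 + 320)*(123 + 1/(1² + (-10)²)) = 156*(123 + 1/(1 + 100)) = 156*(123 + 1/101) = 156*(12424/101) = 1938144/101 ≈ 19190.)
(Q + 94)*(-1096) = (1938144/101 + 94)*(-1096) = (1947638/101)*(-1096) = -2134611248/101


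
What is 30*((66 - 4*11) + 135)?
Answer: 4710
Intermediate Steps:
30*((66 - 4*11) + 135) = 30*((66 - 44) + 135) = 30*(22 + 135) = 30*157 = 4710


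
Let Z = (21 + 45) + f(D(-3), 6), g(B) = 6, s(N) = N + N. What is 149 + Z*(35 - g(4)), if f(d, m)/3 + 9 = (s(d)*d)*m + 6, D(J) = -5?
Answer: 27902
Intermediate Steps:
s(N) = 2*N
f(d, m) = -9 + 6*m*d² (f(d, m) = -27 + 3*(((2*d)*d)*m + 6) = -27 + 3*((2*d²)*m + 6) = -27 + 3*(2*m*d² + 6) = -27 + 3*(6 + 2*m*d²) = -27 + (18 + 6*m*d²) = -9 + 6*m*d²)
Z = 957 (Z = (21 + 45) + (-9 + 6*6*(-5)²) = 66 + (-9 + 6*6*25) = 66 + (-9 + 900) = 66 + 891 = 957)
149 + Z*(35 - g(4)) = 149 + 957*(35 - 1*6) = 149 + 957*(35 - 6) = 149 + 957*29 = 149 + 27753 = 27902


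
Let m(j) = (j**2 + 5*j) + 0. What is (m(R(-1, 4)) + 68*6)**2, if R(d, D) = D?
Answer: 197136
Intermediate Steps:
m(j) = j**2 + 5*j
(m(R(-1, 4)) + 68*6)**2 = (4*(5 + 4) + 68*6)**2 = (4*9 + 408)**2 = (36 + 408)**2 = 444**2 = 197136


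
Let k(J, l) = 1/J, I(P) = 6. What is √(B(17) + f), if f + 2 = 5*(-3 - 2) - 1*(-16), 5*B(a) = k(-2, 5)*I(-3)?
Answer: I*√290/5 ≈ 3.4059*I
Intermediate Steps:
B(a) = -⅗ (B(a) = (6/(-2))/5 = (-½*6)/5 = (⅕)*(-3) = -⅗)
f = -11 (f = -2 + (5*(-3 - 2) - 1*(-16)) = -2 + (5*(-5) + 16) = -2 + (-25 + 16) = -2 - 9 = -11)
√(B(17) + f) = √(-⅗ - 11) = √(-58/5) = I*√290/5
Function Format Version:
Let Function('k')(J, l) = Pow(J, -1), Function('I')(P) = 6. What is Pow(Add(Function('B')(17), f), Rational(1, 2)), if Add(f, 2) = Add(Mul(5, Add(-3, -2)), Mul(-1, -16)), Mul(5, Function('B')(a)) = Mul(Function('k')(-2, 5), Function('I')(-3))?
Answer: Mul(Rational(1, 5), I, Pow(290, Rational(1, 2))) ≈ Mul(3.4059, I)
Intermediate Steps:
Function('B')(a) = Rational(-3, 5) (Function('B')(a) = Mul(Rational(1, 5), Mul(Pow(-2, -1), 6)) = Mul(Rational(1, 5), Mul(Rational(-1, 2), 6)) = Mul(Rational(1, 5), -3) = Rational(-3, 5))
f = -11 (f = Add(-2, Add(Mul(5, Add(-3, -2)), Mul(-1, -16))) = Add(-2, Add(Mul(5, -5), 16)) = Add(-2, Add(-25, 16)) = Add(-2, -9) = -11)
Pow(Add(Function('B')(17), f), Rational(1, 2)) = Pow(Add(Rational(-3, 5), -11), Rational(1, 2)) = Pow(Rational(-58, 5), Rational(1, 2)) = Mul(Rational(1, 5), I, Pow(290, Rational(1, 2)))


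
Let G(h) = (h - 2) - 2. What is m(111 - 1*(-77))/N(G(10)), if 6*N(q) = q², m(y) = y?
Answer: 94/3 ≈ 31.333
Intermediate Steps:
G(h) = -4 + h (G(h) = (-2 + h) - 2 = -4 + h)
N(q) = q²/6
m(111 - 1*(-77))/N(G(10)) = (111 - 1*(-77))/(((-4 + 10)²/6)) = (111 + 77)/(((⅙)*6²)) = 188/(((⅙)*36)) = 188/6 = 188*(⅙) = 94/3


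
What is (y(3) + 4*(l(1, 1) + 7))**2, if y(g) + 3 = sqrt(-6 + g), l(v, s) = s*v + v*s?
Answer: (33 + I*sqrt(3))**2 ≈ 1086.0 + 114.32*I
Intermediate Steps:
l(v, s) = 2*s*v (l(v, s) = s*v + s*v = 2*s*v)
y(g) = -3 + sqrt(-6 + g)
(y(3) + 4*(l(1, 1) + 7))**2 = ((-3 + sqrt(-6 + 3)) + 4*(2*1*1 + 7))**2 = ((-3 + sqrt(-3)) + 4*(2 + 7))**2 = ((-3 + I*sqrt(3)) + 4*9)**2 = ((-3 + I*sqrt(3)) + 36)**2 = (33 + I*sqrt(3))**2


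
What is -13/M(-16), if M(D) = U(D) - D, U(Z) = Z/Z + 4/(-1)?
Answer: -1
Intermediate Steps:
U(Z) = -3 (U(Z) = 1 + 4*(-1) = 1 - 4 = -3)
M(D) = -3 - D
-13/M(-16) = -13/(-3 - 1*(-16)) = -13/(-3 + 16) = -13/13 = -13*1/13 = -1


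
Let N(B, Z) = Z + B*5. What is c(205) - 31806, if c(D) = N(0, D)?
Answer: -31601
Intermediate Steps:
N(B, Z) = Z + 5*B
c(D) = D (c(D) = D + 5*0 = D + 0 = D)
c(205) - 31806 = 205 - 31806 = -31601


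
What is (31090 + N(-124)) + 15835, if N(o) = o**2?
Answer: 62301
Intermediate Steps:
(31090 + N(-124)) + 15835 = (31090 + (-124)**2) + 15835 = (31090 + 15376) + 15835 = 46466 + 15835 = 62301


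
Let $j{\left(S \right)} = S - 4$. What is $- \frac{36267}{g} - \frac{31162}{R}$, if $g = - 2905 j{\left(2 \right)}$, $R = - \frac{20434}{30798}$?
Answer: $\frac{398233885263}{8480110} \approx 46961.0$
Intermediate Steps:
$j{\left(S \right)} = -4 + S$ ($j{\left(S \right)} = S - 4 = -4 + S$)
$R = - \frac{10217}{15399}$ ($R = \left(-20434\right) \frac{1}{30798} = - \frac{10217}{15399} \approx -0.66348$)
$g = 5810$ ($g = - 2905 \left(-4 + 2\right) = \left(-2905\right) \left(-2\right) = 5810$)
$- \frac{36267}{g} - \frac{31162}{R} = - \frac{36267}{5810} - \frac{31162}{- \frac{10217}{15399}} = \left(-36267\right) \frac{1}{5810} - - \frac{479863638}{10217} = - \frac{5181}{830} + \frac{479863638}{10217} = \frac{398233885263}{8480110}$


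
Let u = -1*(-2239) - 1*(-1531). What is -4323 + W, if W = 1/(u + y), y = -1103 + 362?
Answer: -13094366/3029 ≈ -4323.0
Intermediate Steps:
y = -741
u = 3770 (u = 2239 + 1531 = 3770)
W = 1/3029 (W = 1/(3770 - 741) = 1/3029 ≈ 0.00033014)
-4323 + W = -4323 + 1/3029 = -13094366/3029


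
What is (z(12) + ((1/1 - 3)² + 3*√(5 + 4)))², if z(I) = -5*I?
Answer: 2209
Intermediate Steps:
(z(12) + ((1/1 - 3)² + 3*√(5 + 4)))² = (-5*12 + ((1/1 - 3)² + 3*√(5 + 4)))² = (-60 + ((1 - 3)² + 3*√9))² = (-60 + ((-2)² + 3*3))² = (-60 + (4 + 9))² = (-60 + 13)² = (-47)² = 2209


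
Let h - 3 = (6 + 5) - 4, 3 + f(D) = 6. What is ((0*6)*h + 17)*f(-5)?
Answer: 51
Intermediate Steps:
f(D) = 3 (f(D) = -3 + 6 = 3)
h = 10 (h = 3 + ((6 + 5) - 4) = 3 + (11 - 4) = 3 + 7 = 10)
((0*6)*h + 17)*f(-5) = ((0*6)*10 + 17)*3 = (0*10 + 17)*3 = (0 + 17)*3 = 17*3 = 51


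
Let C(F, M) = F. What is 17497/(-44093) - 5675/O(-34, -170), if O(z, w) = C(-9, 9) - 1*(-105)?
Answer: -251907487/4232928 ≈ -59.511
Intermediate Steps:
O(z, w) = 96 (O(z, w) = -9 - 1*(-105) = -9 + 105 = 96)
17497/(-44093) - 5675/O(-34, -170) = 17497/(-44093) - 5675/96 = 17497*(-1/44093) - 5675*1/96 = -17497/44093 - 5675/96 = -251907487/4232928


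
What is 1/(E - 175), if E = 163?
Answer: -1/12 ≈ -0.083333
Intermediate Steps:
1/(E - 175) = 1/(163 - 175) = 1/(-12) = -1/12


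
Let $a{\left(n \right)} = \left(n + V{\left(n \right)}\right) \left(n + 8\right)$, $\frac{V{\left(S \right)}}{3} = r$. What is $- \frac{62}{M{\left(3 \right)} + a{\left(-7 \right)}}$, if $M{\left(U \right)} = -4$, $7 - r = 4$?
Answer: $31$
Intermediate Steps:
$r = 3$ ($r = 7 - 4 = 3$)
$V{\left(S \right)} = 9$ ($V{\left(S \right)} = 3 \cdot 3 = 9$)
$a{\left(n \right)} = \left(8 + n\right) \left(9 + n\right)$ ($a{\left(n \right)} = \left(n + 9\right) \left(n + 8\right) = \left(9 + n\right) \left(8 + n\right) = \left(8 + n\right) \left(9 + n\right)$)
$- \frac{62}{M{\left(3 \right)} + a{\left(-7 \right)}} = - \frac{62}{-4 + \left(72 + \left(-7\right)^{2} + 17 \left(-7\right)\right)} = - \frac{62}{-4 + \left(72 + 49 - 119\right)} = - \frac{62}{-4 + 2} = - \frac{62}{-2} = \left(-62\right) \left(- \frac{1}{2}\right) = 31$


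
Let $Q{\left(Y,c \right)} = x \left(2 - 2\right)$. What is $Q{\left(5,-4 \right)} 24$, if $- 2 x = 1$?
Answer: $0$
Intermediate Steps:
$x = - \frac{1}{2}$ ($x = \left(- \frac{1}{2}\right) 1 = - \frac{1}{2} \approx -0.5$)
$Q{\left(Y,c \right)} = 0$ ($Q{\left(Y,c \right)} = - \frac{2 - 2}{2} = \left(- \frac{1}{2}\right) 0 = 0$)
$Q{\left(5,-4 \right)} 24 = 0 \cdot 24 = 0$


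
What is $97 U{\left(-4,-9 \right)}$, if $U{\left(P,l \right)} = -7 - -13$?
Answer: $582$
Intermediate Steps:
$U{\left(P,l \right)} = 6$ ($U{\left(P,l \right)} = -7 + 13 = 6$)
$97 U{\left(-4,-9 \right)} = 97 \cdot 6 = 582$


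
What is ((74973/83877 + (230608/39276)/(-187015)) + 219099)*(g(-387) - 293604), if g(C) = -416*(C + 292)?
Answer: -2858148704409352742389568/51341119668315 ≈ -5.5670e+10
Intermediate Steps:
g(C) = -121472 - 416*C (g(C) = -416*(292 + C) = -121472 - 416*C)
((74973/83877 + (230608/39276)/(-187015)) + 219099)*(g(-387) - 293604) = ((74973/83877 + (230608/39276)/(-187015)) + 219099)*((-121472 - 416*(-387)) - 293604) = ((74973*(1/83877) + (230608*(1/39276))*(-1/187015)) + 219099)*((-121472 + 160992) - 293604) = ((24991/27959 + (57652/9819)*(-1/187015)) + 219099)*(39520 - 293604) = ((24991/27959 - 57652/1836300285) + 219099)*(-254084) = (45889368530167/51341119668315 + 219099)*(-254084) = (11248833867576678352/51341119668315)*(-254084) = -2858148704409352742389568/51341119668315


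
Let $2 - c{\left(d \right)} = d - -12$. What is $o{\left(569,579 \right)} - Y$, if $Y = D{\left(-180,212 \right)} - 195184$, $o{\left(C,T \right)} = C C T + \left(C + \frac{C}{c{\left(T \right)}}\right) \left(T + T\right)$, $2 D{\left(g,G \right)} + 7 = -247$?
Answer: $\frac{110915010146}{589} \approx 1.8831 \cdot 10^{8}$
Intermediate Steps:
$c{\left(d \right)} = -10 - d$ ($c{\left(d \right)} = 2 - \left(d - -12\right) = 2 - \left(d + 12\right) = 2 - \left(12 + d\right) = -10 - d$)
$D{\left(g,G \right)} = -127$ ($D{\left(g,G \right)} = - \frac{7}{2} + \frac{1}{2} \left(-247\right) = - \frac{7}{2} - \frac{247}{2} = -127$)
$o{\left(C,T \right)} = T C^{2} + 2 T \left(C + \frac{C}{-10 - T}\right)$ ($o{\left(C,T \right)} = C C T + \left(C + \frac{C}{-10 - T}\right) \left(T + T\right) = C^{2} T + \left(C + \frac{C}{-10 - T}\right) 2 T = T C^{2} + 2 T \left(C + \frac{C}{-10 - T}\right)$)
$Y = -195311$ ($Y = -127 - 195184 = -195311$)
$o{\left(569,579 \right)} - Y = 569 \cdot 579 \frac{1}{10 + 579} \left(-2 + \left(2 + 569\right) \left(10 + 579\right)\right) - -195311 = 569 \cdot 579 \cdot \frac{1}{589} \left(-2 + 571 \cdot 589\right) + 195311 = 569 \cdot 579 \cdot \frac{1}{589} \left(-2 + 336319\right) + 195311 = 569 \cdot 579 \cdot \frac{1}{589} \cdot 336317 + 195311 = \frac{110799971967}{589} + 195311 = \frac{110915010146}{589}$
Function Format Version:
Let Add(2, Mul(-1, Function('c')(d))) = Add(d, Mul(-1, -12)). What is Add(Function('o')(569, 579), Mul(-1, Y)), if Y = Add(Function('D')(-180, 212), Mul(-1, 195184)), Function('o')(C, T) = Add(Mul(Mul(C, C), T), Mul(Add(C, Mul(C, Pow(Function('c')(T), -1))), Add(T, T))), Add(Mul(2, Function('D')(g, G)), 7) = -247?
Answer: Rational(110915010146, 589) ≈ 1.8831e+8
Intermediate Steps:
Function('c')(d) = Add(-10, Mul(-1, d)) (Function('c')(d) = Add(2, Mul(-1, Add(d, Mul(-1, -12)))) = Add(2, Mul(-1, Add(d, 12))) = Add(2, Mul(-1, Add(12, d))) = Add(2, Add(-12, Mul(-1, d))) = Add(-10, Mul(-1, d)))
Function('D')(g, G) = -127 (Function('D')(g, G) = Add(Rational(-7, 2), Mul(Rational(1, 2), -247)) = Add(Rational(-7, 2), Rational(-247, 2)) = -127)
Function('o')(C, T) = Add(Mul(T, Pow(C, 2)), Mul(2, T, Add(C, Mul(C, Pow(Add(-10, Mul(-1, T)), -1))))) (Function('o')(C, T) = Add(Mul(Mul(C, C), T), Mul(Add(C, Mul(C, Pow(Add(-10, Mul(-1, T)), -1))), Add(T, T))) = Add(Mul(Pow(C, 2), T), Mul(Add(C, Mul(C, Pow(Add(-10, Mul(-1, T)), -1))), Mul(2, T))) = Add(Mul(T, Pow(C, 2)), Mul(2, T, Add(C, Mul(C, Pow(Add(-10, Mul(-1, T)), -1))))))
Y = -195311 (Y = Add(-127, Mul(-1, 195184)) = Add(-127, -195184) = -195311)
Add(Function('o')(569, 579), Mul(-1, Y)) = Add(Mul(569, 579, Pow(Add(10, 579), -1), Add(-2, Mul(Add(2, 569), Add(10, 579)))), Mul(-1, -195311)) = Add(Mul(569, 579, Pow(589, -1), Add(-2, Mul(571, 589))), 195311) = Add(Mul(569, 579, Rational(1, 589), Add(-2, 336319)), 195311) = Add(Mul(569, 579, Rational(1, 589), 336317), 195311) = Add(Rational(110799971967, 589), 195311) = Rational(110915010146, 589)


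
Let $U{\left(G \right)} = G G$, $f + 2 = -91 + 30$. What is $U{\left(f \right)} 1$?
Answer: $3969$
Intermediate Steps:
$f = -63$ ($f = -2 + \left(-91 + 30\right) = -2 - 61 = -63$)
$U{\left(G \right)} = G^{2}$
$U{\left(f \right)} 1 = \left(-63\right)^{2} \cdot 1 = 3969 \cdot 1 = 3969$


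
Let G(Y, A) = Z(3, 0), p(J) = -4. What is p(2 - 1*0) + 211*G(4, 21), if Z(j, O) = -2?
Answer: -426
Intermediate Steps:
G(Y, A) = -2
p(2 - 1*0) + 211*G(4, 21) = -4 + 211*(-2) = -4 - 422 = -426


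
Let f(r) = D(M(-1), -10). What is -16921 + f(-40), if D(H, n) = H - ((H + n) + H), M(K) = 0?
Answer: -16911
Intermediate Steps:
D(H, n) = -H - n (D(H, n) = H - (n + 2*H) = H + (-n - 2*H) = -H - n)
f(r) = 10 (f(r) = -1*0 - 1*(-10) = 0 + 10 = 10)
-16921 + f(-40) = -16921 + 10 = -16911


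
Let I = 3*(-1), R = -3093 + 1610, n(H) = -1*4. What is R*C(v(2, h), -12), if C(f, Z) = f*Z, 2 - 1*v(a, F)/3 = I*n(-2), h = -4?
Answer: -533880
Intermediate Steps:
n(H) = -4
R = -1483
I = -3
v(a, F) = -30 (v(a, F) = 6 - (-9)*(-4) = 6 - 3*12 = 6 - 36 = -30)
C(f, Z) = Z*f
R*C(v(2, h), -12) = -(-17796)*(-30) = -1483*360 = -533880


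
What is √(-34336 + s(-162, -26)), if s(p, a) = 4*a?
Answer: 2*I*√8610 ≈ 185.58*I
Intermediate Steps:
√(-34336 + s(-162, -26)) = √(-34336 + 4*(-26)) = √(-34336 - 104) = √(-34440) = 2*I*√8610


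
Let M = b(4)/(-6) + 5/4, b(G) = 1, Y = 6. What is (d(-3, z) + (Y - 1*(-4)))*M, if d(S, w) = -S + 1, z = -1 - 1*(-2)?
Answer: 91/6 ≈ 15.167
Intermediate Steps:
z = 1 (z = -1 + 2 = 1)
d(S, w) = 1 - S
M = 13/12 (M = 1/(-6) + 5/4 = 1*(-1/6) + 5*(1/4) = -1/6 + 5/4 = 13/12 ≈ 1.0833)
(d(-3, z) + (Y - 1*(-4)))*M = ((1 - 1*(-3)) + (6 - 1*(-4)))*(13/12) = ((1 + 3) + (6 + 4))*(13/12) = (4 + 10)*(13/12) = 14*(13/12) = 91/6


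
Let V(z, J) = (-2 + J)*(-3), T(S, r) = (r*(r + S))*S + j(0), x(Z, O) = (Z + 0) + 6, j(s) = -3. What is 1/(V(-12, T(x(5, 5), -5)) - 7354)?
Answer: -1/6349 ≈ -0.00015751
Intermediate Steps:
x(Z, O) = 6 + Z (x(Z, O) = Z + 6 = 6 + Z)
T(S, r) = -3 + S*r*(S + r) (T(S, r) = (r*(r + S))*S - 3 = (r*(S + r))*S - 3 = S*r*(S + r) - 3 = -3 + S*r*(S + r))
V(z, J) = 6 - 3*J
1/(V(-12, T(x(5, 5), -5)) - 7354) = 1/((6 - 3*(-3 + (6 + 5)*(-5)² - 5*(6 + 5)²)) - 7354) = 1/((6 - 3*(-3 + 11*25 - 5*11²)) - 7354) = 1/((6 - 3*(-3 + 275 - 5*121)) - 7354) = 1/((6 - 3*(-3 + 275 - 605)) - 7354) = 1/((6 - 3*(-333)) - 7354) = 1/((6 + 999) - 7354) = 1/(1005 - 7354) = 1/(-6349) = -1/6349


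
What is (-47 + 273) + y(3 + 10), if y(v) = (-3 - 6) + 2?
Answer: 219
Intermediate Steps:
y(v) = -7 (y(v) = -9 + 2 = -7)
(-47 + 273) + y(3 + 10) = (-47 + 273) - 7 = 226 - 7 = 219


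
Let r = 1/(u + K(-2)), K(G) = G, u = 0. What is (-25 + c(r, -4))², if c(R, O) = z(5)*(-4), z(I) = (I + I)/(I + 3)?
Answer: 900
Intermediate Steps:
z(I) = 2*I/(3 + I) (z(I) = (2*I)/(3 + I) = 2*I/(3 + I))
r = -½ (r = 1/(0 - 2) = 1/(-2) = -½ ≈ -0.50000)
c(R, O) = -5 (c(R, O) = (2*5/(3 + 5))*(-4) = (2*5/8)*(-4) = (2*5*(⅛))*(-4) = (5/4)*(-4) = -5)
(-25 + c(r, -4))² = (-25 - 5)² = (-30)² = 900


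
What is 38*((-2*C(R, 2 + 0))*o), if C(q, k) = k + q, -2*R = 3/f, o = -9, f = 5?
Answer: 5814/5 ≈ 1162.8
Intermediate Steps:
R = -3/10 (R = -3/(2*5) = -½*⅗ = -3/10 ≈ -0.30000)
38*((-2*C(R, 2 + 0))*o) = 38*(-2*((2 + 0) - 3/10)*(-9)) = 38*(-2*(2 - 3/10)*(-9)) = 38*(-2*17/10*(-9)) = 38*(-17/5*(-9)) = 38*(153/5) = 5814/5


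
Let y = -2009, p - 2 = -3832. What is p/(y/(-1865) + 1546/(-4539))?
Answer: -32421850050/6235561 ≈ -5199.5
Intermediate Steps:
p = -3830 (p = 2 - 3832 = -3830)
p/(y/(-1865) + 1546/(-4539)) = -3830/(-2009/(-1865) + 1546/(-4539)) = -3830/(-2009*(-1/1865) + 1546*(-1/4539)) = -3830/(2009/1865 - 1546/4539) = -3830/6235561/8465235 = -3830*8465235/6235561 = -32421850050/6235561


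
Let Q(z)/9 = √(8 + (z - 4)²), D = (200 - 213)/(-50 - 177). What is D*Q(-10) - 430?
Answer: -430 + 234*√51/227 ≈ -422.64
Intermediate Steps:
D = 13/227 (D = -13/(-227) = -13*(-1/227) = 13/227 ≈ 0.057269)
Q(z) = 9*√(8 + (-4 + z)²) (Q(z) = 9*√(8 + (z - 4)²) = 9*√(8 + (-4 + z)²))
D*Q(-10) - 430 = 13*(9*√(8 + (-4 - 10)²))/227 - 430 = 13*(9*√(8 + (-14)²))/227 - 430 = 13*(9*√(8 + 196))/227 - 430 = 13*(9*√204)/227 - 430 = 13*(9*(2*√51))/227 - 430 = 13*(18*√51)/227 - 430 = 234*√51/227 - 430 = -430 + 234*√51/227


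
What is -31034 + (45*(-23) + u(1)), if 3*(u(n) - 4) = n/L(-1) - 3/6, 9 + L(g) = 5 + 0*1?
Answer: -128261/4 ≈ -32065.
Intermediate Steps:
L(g) = -4 (L(g) = -9 + (5 + 0*1) = -9 + (5 + 0) = -9 + 5 = -4)
u(n) = 23/6 - n/12 (u(n) = 4 + (n/(-4) - 3/6)/3 = 4 + (n*(-¼) - 3*⅙)/3 = 4 + (-n/4 - ½)/3 = 4 + (-½ - n/4)/3 = 4 + (-⅙ - n/12) = 23/6 - n/12)
-31034 + (45*(-23) + u(1)) = -31034 + (45*(-23) + (23/6 - 1/12*1)) = -31034 + (-1035 + (23/6 - 1/12)) = -31034 + (-1035 + 15/4) = -31034 - 4125/4 = -128261/4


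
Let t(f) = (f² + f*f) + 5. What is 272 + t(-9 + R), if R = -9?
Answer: 925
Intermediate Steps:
t(f) = 5 + 2*f² (t(f) = (f² + f²) + 5 = 2*f² + 5 = 5 + 2*f²)
272 + t(-9 + R) = 272 + (5 + 2*(-9 - 9)²) = 272 + (5 + 2*(-18)²) = 272 + (5 + 2*324) = 272 + (5 + 648) = 272 + 653 = 925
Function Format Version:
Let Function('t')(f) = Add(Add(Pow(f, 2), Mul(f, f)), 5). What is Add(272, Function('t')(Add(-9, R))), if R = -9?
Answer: 925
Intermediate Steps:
Function('t')(f) = Add(5, Mul(2, Pow(f, 2))) (Function('t')(f) = Add(Add(Pow(f, 2), Pow(f, 2)), 5) = Add(Mul(2, Pow(f, 2)), 5) = Add(5, Mul(2, Pow(f, 2))))
Add(272, Function('t')(Add(-9, R))) = Add(272, Add(5, Mul(2, Pow(Add(-9, -9), 2)))) = Add(272, Add(5, Mul(2, Pow(-18, 2)))) = Add(272, Add(5, Mul(2, 324))) = Add(272, Add(5, 648)) = Add(272, 653) = 925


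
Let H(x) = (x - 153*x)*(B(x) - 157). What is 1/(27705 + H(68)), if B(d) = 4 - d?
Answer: 1/2311961 ≈ 4.3253e-7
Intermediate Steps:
H(x) = -152*x*(-153 - x) (H(x) = (x - 153*x)*((4 - x) - 157) = (-152*x)*(-153 - x) = -152*x*(-153 - x))
1/(27705 + H(68)) = 1/(27705 + 152*68*(153 + 68)) = 1/(27705 + 152*68*221) = 1/(27705 + 2284256) = 1/2311961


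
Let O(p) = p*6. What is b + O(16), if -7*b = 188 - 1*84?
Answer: 568/7 ≈ 81.143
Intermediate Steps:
O(p) = 6*p
b = -104/7 (b = -(188 - 1*84)/7 = -(188 - 84)/7 = -⅐*104 = -104/7 ≈ -14.857)
b + O(16) = -104/7 + 6*16 = -104/7 + 96 = 568/7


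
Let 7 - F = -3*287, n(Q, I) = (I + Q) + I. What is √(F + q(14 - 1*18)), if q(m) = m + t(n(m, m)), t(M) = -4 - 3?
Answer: √857 ≈ 29.275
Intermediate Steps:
n(Q, I) = Q + 2*I
t(M) = -7
F = 868 (F = 7 - (-3)*287 = 7 - 1*(-861) = 7 + 861 = 868)
q(m) = -7 + m (q(m) = m - 7 = -7 + m)
√(F + q(14 - 1*18)) = √(868 + (-7 + (14 - 1*18))) = √(868 + (-7 + (14 - 18))) = √(868 + (-7 - 4)) = √(868 - 11) = √857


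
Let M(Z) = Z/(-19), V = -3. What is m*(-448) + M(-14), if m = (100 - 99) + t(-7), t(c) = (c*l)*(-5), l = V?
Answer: 885262/19 ≈ 46593.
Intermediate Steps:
l = -3
t(c) = 15*c (t(c) = (c*(-3))*(-5) = -3*c*(-5) = 15*c)
M(Z) = -Z/19 (M(Z) = Z*(-1/19) = -Z/19)
m = -104 (m = (100 - 99) + 15*(-7) = 1 - 105 = -104)
m*(-448) + M(-14) = -104*(-448) - 1/19*(-14) = 46592 + 14/19 = 885262/19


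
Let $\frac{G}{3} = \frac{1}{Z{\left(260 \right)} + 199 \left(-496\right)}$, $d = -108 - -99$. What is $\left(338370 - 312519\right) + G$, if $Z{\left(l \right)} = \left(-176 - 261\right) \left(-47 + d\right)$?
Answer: $\frac{639657143}{24744} \approx 25851.0$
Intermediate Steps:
$d = -9$ ($d = -108 + 99 = -9$)
$Z{\left(l \right)} = 24472$ ($Z{\left(l \right)} = \left(-176 - 261\right) \left(-47 - 9\right) = \left(-437\right) \left(-56\right) = 24472$)
$G = - \frac{1}{24744}$ ($G = \frac{3}{24472 + 199 \left(-496\right)} = \frac{3}{24472 - 98704} = \frac{3}{-74232} = 3 \left(- \frac{1}{74232}\right) = - \frac{1}{24744} \approx -4.0414 \cdot 10^{-5}$)
$\left(338370 - 312519\right) + G = \left(338370 - 312519\right) - \frac{1}{24744} = 25851 - \frac{1}{24744} = \frac{639657143}{24744}$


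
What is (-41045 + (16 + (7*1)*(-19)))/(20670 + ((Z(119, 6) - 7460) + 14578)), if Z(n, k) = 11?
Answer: -41162/27799 ≈ -1.4807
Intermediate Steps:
(-41045 + (16 + (7*1)*(-19)))/(20670 + ((Z(119, 6) - 7460) + 14578)) = (-41045 + (16 + (7*1)*(-19)))/(20670 + ((11 - 7460) + 14578)) = (-41045 + (16 + 7*(-19)))/(20670 + (-7449 + 14578)) = (-41045 + (16 - 133))/(20670 + 7129) = (-41045 - 117)/27799 = -41162*1/27799 = -41162/27799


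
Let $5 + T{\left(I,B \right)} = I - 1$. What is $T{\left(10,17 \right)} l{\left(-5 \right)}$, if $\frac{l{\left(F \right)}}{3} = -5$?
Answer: $-60$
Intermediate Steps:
$T{\left(I,B \right)} = -6 + I$ ($T{\left(I,B \right)} = -5 + \left(I - 1\right) = -5 + \left(-1 + I\right) = -6 + I$)
$l{\left(F \right)} = -15$ ($l{\left(F \right)} = 3 \left(-5\right) = -15$)
$T{\left(10,17 \right)} l{\left(-5 \right)} = \left(-6 + 10\right) \left(-15\right) = 4 \left(-15\right) = -60$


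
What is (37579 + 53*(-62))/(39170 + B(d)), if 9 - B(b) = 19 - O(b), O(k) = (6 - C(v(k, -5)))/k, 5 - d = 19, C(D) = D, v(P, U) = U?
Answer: 160034/182743 ≈ 0.87573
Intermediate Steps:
d = -14 (d = 5 - 1*19 = 5 - 19 = -14)
O(k) = 11/k (O(k) = (6 - 1*(-5))/k = (6 + 5)/k = 11/k)
B(b) = -10 + 11/b (B(b) = 9 - (19 - 11/b) = 9 + (-19 + 11/b) = -10 + 11/b)
(37579 + 53*(-62))/(39170 + B(d)) = (37579 + 53*(-62))/(39170 + (-10 + 11/(-14))) = (37579 - 3286)/(39170 + (-10 + 11*(-1/14))) = 34293/(39170 + (-10 - 11/14)) = 34293/(39170 - 151/14) = 34293/(548229/14) = 34293*(14/548229) = 160034/182743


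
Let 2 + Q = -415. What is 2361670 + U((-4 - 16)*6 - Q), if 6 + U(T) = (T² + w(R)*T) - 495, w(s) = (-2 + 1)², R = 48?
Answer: 2449675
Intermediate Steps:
Q = -417 (Q = -2 - 415 = -417)
w(s) = 1 (w(s) = (-1)² = 1)
U(T) = -501 + T + T² (U(T) = -6 + ((T² + 1*T) - 495) = -6 + ((T² + T) - 495) = -6 + ((T + T²) - 495) = -6 + (-495 + T + T²) = -501 + T + T²)
2361670 + U((-4 - 16)*6 - Q) = 2361670 + (-501 + ((-4 - 16)*6 - 1*(-417)) + ((-4 - 16)*6 - 1*(-417))²) = 2361670 + (-501 + (-20*6 + 417) + (-20*6 + 417)²) = 2361670 + (-501 + (-120 + 417) + (-120 + 417)²) = 2361670 + (-501 + 297 + 297²) = 2361670 + (-501 + 297 + 88209) = 2361670 + 88005 = 2449675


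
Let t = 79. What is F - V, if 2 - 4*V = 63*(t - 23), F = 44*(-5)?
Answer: 1323/2 ≈ 661.50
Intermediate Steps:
F = -220
V = -1763/2 (V = 1/2 - 63*(79 - 23)/4 = 1/2 - 63*56/4 = 1/2 - 1/4*3528 = 1/2 - 882 = -1763/2 ≈ -881.50)
F - V = -220 - 1*(-1763/2) = -220 + 1763/2 = 1323/2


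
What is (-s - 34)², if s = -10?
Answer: 576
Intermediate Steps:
(-s - 34)² = (-1*(-10) - 34)² = (10 - 34)² = (-24)² = 576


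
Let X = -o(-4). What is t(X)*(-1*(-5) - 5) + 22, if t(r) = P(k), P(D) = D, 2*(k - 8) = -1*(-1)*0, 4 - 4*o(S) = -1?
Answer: 22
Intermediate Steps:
o(S) = 5/4 (o(S) = 1 - ¼*(-1) = 1 + ¼ = 5/4)
k = 8 (k = 8 + (-1*(-1)*0)/2 = 8 + (1*0)/2 = 8 + (½)*0 = 8 + 0 = 8)
X = -5/4 (X = -1*5/4 = -5/4 ≈ -1.2500)
t(r) = 8
t(X)*(-1*(-5) - 5) + 22 = 8*(-1*(-5) - 5) + 22 = 8*(5 - 5) + 22 = 8*0 + 22 = 0 + 22 = 22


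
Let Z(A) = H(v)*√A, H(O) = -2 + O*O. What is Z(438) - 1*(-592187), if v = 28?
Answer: 592187 + 782*√438 ≈ 6.0855e+5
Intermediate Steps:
H(O) = -2 + O²
Z(A) = 782*√A (Z(A) = (-2 + 28²)*√A = (-2 + 784)*√A = 782*√A)
Z(438) - 1*(-592187) = 782*√438 - 1*(-592187) = 782*√438 + 592187 = 592187 + 782*√438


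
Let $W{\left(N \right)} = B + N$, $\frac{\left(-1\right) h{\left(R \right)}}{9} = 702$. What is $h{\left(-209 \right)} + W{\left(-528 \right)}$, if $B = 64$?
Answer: $-6782$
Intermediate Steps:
$h{\left(R \right)} = -6318$ ($h{\left(R \right)} = \left(-9\right) 702 = -6318$)
$W{\left(N \right)} = 64 + N$
$h{\left(-209 \right)} + W{\left(-528 \right)} = -6318 + \left(64 - 528\right) = -6318 - 464 = -6782$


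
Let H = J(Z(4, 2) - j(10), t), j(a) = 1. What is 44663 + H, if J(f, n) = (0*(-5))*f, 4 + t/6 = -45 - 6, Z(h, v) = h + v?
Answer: 44663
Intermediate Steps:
t = -330 (t = -24 + 6*(-45 - 6) = -24 + 6*(-51) = -24 - 306 = -330)
J(f, n) = 0 (J(f, n) = 0*f = 0)
H = 0
44663 + H = 44663 + 0 = 44663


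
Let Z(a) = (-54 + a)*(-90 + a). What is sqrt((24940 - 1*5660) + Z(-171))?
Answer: sqrt(78005) ≈ 279.29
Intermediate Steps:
Z(a) = (-90 + a)*(-54 + a)
sqrt((24940 - 1*5660) + Z(-171)) = sqrt((24940 - 1*5660) + (4860 + (-171)**2 - 144*(-171))) = sqrt((24940 - 5660) + (4860 + 29241 + 24624)) = sqrt(19280 + 58725) = sqrt(78005)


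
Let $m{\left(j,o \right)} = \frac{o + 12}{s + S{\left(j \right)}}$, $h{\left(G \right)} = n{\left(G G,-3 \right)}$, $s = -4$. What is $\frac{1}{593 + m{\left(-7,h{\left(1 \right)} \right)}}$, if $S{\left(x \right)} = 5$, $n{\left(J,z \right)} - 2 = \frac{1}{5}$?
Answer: $\frac{5}{3036} \approx 0.0016469$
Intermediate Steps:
$n{\left(J,z \right)} = \frac{11}{5}$ ($n{\left(J,z \right)} = 2 + \frac{1}{5} = \frac{11}{5}$)
$h{\left(G \right)} = \frac{11}{5}$
$m{\left(j,o \right)} = 12 + o$ ($m{\left(j,o \right)} = \frac{o + 12}{-4 + 5} = \frac{12 + o}{1} = \left(12 + o\right) 1 = 12 + o$)
$\frac{1}{593 + m{\left(-7,h{\left(1 \right)} \right)}} = \frac{1}{593 + \left(12 + \frac{11}{5}\right)} = \frac{1}{593 + \frac{71}{5}} = \frac{1}{\frac{3036}{5}} = \frac{5}{3036}$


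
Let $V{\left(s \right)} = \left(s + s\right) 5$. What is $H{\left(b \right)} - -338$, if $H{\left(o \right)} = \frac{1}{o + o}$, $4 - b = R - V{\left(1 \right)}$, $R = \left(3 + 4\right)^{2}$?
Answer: $\frac{23659}{70} \approx 337.99$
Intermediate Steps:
$R = 49$ ($R = 7^{2} = 49$)
$V{\left(s \right)} = 10 s$ ($V{\left(s \right)} = 2 s 5 = 10 s$)
$b = -35$ ($b = 4 - \left(49 - 10 \cdot 1\right) = 4 - \left(49 - 10\right) = 4 - 39 = -35$)
$H{\left(o \right)} = \frac{1}{2 o}$
$H{\left(b \right)} - -338 = \frac{1}{2 \left(-35\right)} - -338 = \frac{1}{2} \left(- \frac{1}{35}\right) + \left(-1430 + 1768\right) = - \frac{1}{70} + 338 = \frac{23659}{70}$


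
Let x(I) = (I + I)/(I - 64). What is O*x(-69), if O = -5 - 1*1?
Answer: -828/133 ≈ -6.2256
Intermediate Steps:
x(I) = 2*I/(-64 + I) (x(I) = (2*I)/(-64 + I) = 2*I/(-64 + I))
O = -6 (O = -5 - 1 = -6)
O*x(-69) = -12*(-69)/(-64 - 69) = -12*(-69)/(-133) = -12*(-69)*(-1)/133 = -6*138/133 = -828/133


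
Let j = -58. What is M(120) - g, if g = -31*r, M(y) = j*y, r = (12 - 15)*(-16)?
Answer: -5472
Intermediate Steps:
r = 48 (r = -3*(-16) = 48)
M(y) = -58*y
g = -1488 (g = -31*48 = -1488)
M(120) - g = -58*120 - 1*(-1488) = -6960 + 1488 = -5472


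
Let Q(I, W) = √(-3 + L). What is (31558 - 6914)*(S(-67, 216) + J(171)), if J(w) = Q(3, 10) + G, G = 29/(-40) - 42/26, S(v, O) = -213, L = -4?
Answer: -689890297/130 + 24644*I*√7 ≈ -5.3068e+6 + 65202.0*I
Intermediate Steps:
Q(I, W) = I*√7 (Q(I, W) = √(-3 - 4) = √(-7) = I*√7)
G = -1217/520 (G = 29*(-1/40) - 42*1/26 = -29/40 - 21/13 = -1217/520 ≈ -2.3404)
J(w) = -1217/520 + I*√7 (J(w) = I*√7 - 1217/520 = -1217/520 + I*√7)
(31558 - 6914)*(S(-67, 216) + J(171)) = (31558 - 6914)*(-213 + (-1217/520 + I*√7)) = 24644*(-111977/520 + I*√7) = -689890297/130 + 24644*I*√7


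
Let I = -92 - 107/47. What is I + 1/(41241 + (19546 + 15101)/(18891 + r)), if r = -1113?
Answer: -1082961444643/11487068605 ≈ -94.277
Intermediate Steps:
I = -4431/47 (I = -92 + (1/47)*(-107) = -92 - 107/47 = -4431/47 ≈ -94.277)
I + 1/(41241 + (19546 + 15101)/(18891 + r)) = -4431/47 + 1/(41241 + (19546 + 15101)/(18891 - 1113)) = -4431/47 + 1/(41241 + 34647/17778) = -4431/47 + 1/(41241 + 34647*(1/17778)) = -4431/47 + 1/(41241 + 11549/5926) = -4431/47 + 1/(244405715/5926) = -4431/47 + 5926/244405715 = -1082961444643/11487068605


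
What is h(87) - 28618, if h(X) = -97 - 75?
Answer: -28790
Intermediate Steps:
h(X) = -172
h(87) - 28618 = -172 - 28618 = -28790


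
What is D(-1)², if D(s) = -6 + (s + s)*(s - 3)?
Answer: 4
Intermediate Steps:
D(s) = -6 + 2*s*(-3 + s) (D(s) = -6 + (2*s)*(-3 + s) = -6 + 2*s*(-3 + s))
D(-1)² = (-6 - 6*(-1) + 2*(-1)²)² = (-6 + 6 + 2*1)² = (-6 + 6 + 2)² = 2² = 4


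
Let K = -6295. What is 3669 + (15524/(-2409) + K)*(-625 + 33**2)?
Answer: -7034764435/2409 ≈ -2.9202e+6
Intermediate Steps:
3669 + (15524/(-2409) + K)*(-625 + 33**2) = 3669 + (15524/(-2409) - 6295)*(-625 + 33**2) = 3669 + (15524*(-1/2409) - 6295)*(-625 + 1089) = 3669 + (-15524/2409 - 6295)*464 = 3669 - 15180179/2409*464 = 3669 - 7043603056/2409 = -7034764435/2409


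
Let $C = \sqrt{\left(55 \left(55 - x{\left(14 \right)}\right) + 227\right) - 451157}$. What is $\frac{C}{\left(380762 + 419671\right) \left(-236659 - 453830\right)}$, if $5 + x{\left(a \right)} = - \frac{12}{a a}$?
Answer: $- \frac{i \sqrt{21933705}}{3868831272159} \approx - 1.2105 \cdot 10^{-9} i$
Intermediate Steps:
$x{\left(a \right)} = -5 - \frac{12}{a^{2}}$ ($x{\left(a \right)} = -5 - \frac{12}{a a} = -5 - \frac{12}{a^{2}}$)
$C = \frac{i \sqrt{21933705}}{7}$ ($C = \sqrt{\left(55 \left(55 - \left(-5 - \frac{12}{196}\right)\right) + 227\right) - 451157} = \sqrt{\left(55 \left(55 - \left(-5 - \frac{3}{49}\right)\right) + 227\right) - 451157} = \sqrt{\left(55 \left(55 - - \frac{248}{49}\right) + 227\right) - 451157} = \sqrt{\left(55 \left(55 + \frac{248}{49}\right) + 227\right) - 451157} = \sqrt{\left(55 \cdot \frac{2943}{49} + 227\right) - 451157} = \sqrt{\left(\frac{161865}{49} + 227\right) - 451157} = \sqrt{\frac{172988}{49} - 451157} = \sqrt{- \frac{21933705}{49}} = \frac{i \sqrt{21933705}}{7} \approx 669.05 i$)
$\frac{C}{\left(380762 + 419671\right) \left(-236659 - 453830\right)} = \frac{\frac{1}{7} i \sqrt{21933705}}{\left(380762 + 419671\right) \left(-236659 - 453830\right)} = \frac{\frac{1}{7} i \sqrt{21933705}}{800433 \left(-690489\right)} = \frac{\frac{1}{7} i \sqrt{21933705}}{-552690181737} = \frac{i \sqrt{21933705}}{7} \left(- \frac{1}{552690181737}\right) = - \frac{i \sqrt{21933705}}{3868831272159}$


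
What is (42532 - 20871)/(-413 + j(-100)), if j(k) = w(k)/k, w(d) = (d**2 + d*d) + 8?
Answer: -541525/15327 ≈ -35.331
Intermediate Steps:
w(d) = 8 + 2*d**2 (w(d) = (d**2 + d**2) + 8 = 2*d**2 + 8 = 8 + 2*d**2)
j(k) = (8 + 2*k**2)/k
(42532 - 20871)/(-413 + j(-100)) = (42532 - 20871)/(-413 + (2*(-100) + 8/(-100))) = 21661/(-413 + (-200 + 8*(-1/100))) = 21661/(-413 + (-200 - 2/25)) = 21661/(-413 - 5002/25) = 21661/(-15327/25) = 21661*(-25/15327) = -541525/15327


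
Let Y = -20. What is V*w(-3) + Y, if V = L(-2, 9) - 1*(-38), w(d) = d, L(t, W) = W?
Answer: -161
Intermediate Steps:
V = 47 (V = 9 - 1*(-38) = 9 + 38 = 47)
V*w(-3) + Y = 47*(-3) - 20 = -141 - 20 = -161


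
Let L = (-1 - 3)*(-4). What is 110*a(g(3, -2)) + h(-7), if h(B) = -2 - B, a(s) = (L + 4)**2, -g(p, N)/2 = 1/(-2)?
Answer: 44005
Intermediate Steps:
g(p, N) = 1 (g(p, N) = -2/(-2) = -2*(-1/2) = 1)
L = 16 (L = -4*(-4) = 16)
a(s) = 400 (a(s) = (16 + 4)**2 = 20**2 = 400)
110*a(g(3, -2)) + h(-7) = 110*400 + (-2 - 1*(-7)) = 44000 + (-2 + 7) = 44000 + 5 = 44005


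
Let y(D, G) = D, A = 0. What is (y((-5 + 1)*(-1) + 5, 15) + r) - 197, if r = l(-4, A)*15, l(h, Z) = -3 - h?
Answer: -173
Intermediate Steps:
r = 15 (r = (-3 - 1*(-4))*15 = (-3 + 4)*15 = 1*15 = 15)
(y((-5 + 1)*(-1) + 5, 15) + r) - 197 = (((-5 + 1)*(-1) + 5) + 15) - 197 = ((-4*(-1) + 5) + 15) - 197 = ((4 + 5) + 15) - 197 = (9 + 15) - 197 = 24 - 197 = -173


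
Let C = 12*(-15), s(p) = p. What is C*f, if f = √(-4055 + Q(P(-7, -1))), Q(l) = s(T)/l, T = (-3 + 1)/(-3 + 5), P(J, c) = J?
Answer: -720*I*√12418/7 ≈ -11462.0*I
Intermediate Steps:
T = -1 (T = -2/2 = -2*½ = -1)
Q(l) = -1/l
C = -180
f = 4*I*√12418/7 (f = √(-4055 - 1/(-7)) = √(-4055 - 1*(-⅐)) = √(-4055 + ⅐) = √(-28384/7) = 4*I*√12418/7 ≈ 63.678*I)
C*f = -720*I*√12418/7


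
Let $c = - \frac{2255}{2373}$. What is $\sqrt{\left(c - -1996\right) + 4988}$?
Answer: $\frac{\sqrt{39322453821}}{2373} \approx 83.565$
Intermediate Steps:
$c = - \frac{2255}{2373}$ ($c = \left(-2255\right) \frac{1}{2373} = - \frac{2255}{2373} \approx -0.95027$)
$\sqrt{\left(c - -1996\right) + 4988} = \sqrt{\left(- \frac{2255}{2373} - -1996\right) + 4988} = \sqrt{\left(- \frac{2255}{2373} + 1996\right) + 4988} = \sqrt{\frac{4734253}{2373} + 4988} = \sqrt{\frac{16570777}{2373}} = \frac{\sqrt{39322453821}}{2373}$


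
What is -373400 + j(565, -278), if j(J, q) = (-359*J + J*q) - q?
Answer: -733027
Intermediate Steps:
j(J, q) = -q - 359*J + J*q
-373400 + j(565, -278) = -373400 + (-1*(-278) - 359*565 + 565*(-278)) = -373400 + (278 - 202835 - 157070) = -373400 - 359627 = -733027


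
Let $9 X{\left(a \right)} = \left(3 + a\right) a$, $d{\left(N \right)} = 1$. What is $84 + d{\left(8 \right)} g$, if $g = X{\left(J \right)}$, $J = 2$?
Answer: $\frac{766}{9} \approx 85.111$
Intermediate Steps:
$X{\left(a \right)} = \frac{a \left(3 + a\right)}{9}$ ($X{\left(a \right)} = \frac{\left(3 + a\right) a}{9} = \frac{a \left(3 + a\right)}{9}$)
$g = \frac{10}{9}$ ($g = \frac{1}{9} \cdot 2 \left(3 + 2\right) = \frac{1}{9} \cdot 2 \cdot 5 = \frac{10}{9} \approx 1.1111$)
$84 + d{\left(8 \right)} g = 84 + 1 \cdot \frac{10}{9} = 84 + \frac{10}{9} = \frac{766}{9}$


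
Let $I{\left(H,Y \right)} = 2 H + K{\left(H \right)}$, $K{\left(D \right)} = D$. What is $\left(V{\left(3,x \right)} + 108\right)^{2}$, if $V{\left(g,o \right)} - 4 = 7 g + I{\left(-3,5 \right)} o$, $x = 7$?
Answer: $4900$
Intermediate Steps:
$I{\left(H,Y \right)} = 3 H$ ($I{\left(H,Y \right)} = 2 H + H = 3 H$)
$V{\left(g,o \right)} = 4 - 9 o + 7 g$ ($V{\left(g,o \right)} = 4 + \left(7 g + 3 \left(-3\right) o\right) = 4 + \left(7 g - 9 o\right) = 4 + \left(- 9 o + 7 g\right) = 4 - 9 o + 7 g$)
$\left(V{\left(3,x \right)} + 108\right)^{2} = \left(\left(4 - 63 + 7 \cdot 3\right) + 108\right)^{2} = \left(\left(4 - 63 + 21\right) + 108\right)^{2} = \left(-38 + 108\right)^{2} = 70^{2} = 4900$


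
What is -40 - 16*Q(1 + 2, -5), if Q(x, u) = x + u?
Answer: -8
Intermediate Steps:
Q(x, u) = u + x
-40 - 16*Q(1 + 2, -5) = -40 - 16*(-5 + (1 + 2)) = -40 - 16*(-5 + 3) = -40 - 16*(-2) = -40 + 32 = -8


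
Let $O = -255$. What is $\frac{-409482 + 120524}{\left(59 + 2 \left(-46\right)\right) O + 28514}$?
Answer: $- \frac{288958}{36929} \approx -7.8247$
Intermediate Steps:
$\frac{-409482 + 120524}{\left(59 + 2 \left(-46\right)\right) O + 28514} = \frac{-409482 + 120524}{\left(59 + 2 \left(-46\right)\right) \left(-255\right) + 28514} = - \frac{288958}{\left(59 - 92\right) \left(-255\right) + 28514} = - \frac{288958}{\left(-33\right) \left(-255\right) + 28514} = - \frac{288958}{8415 + 28514} = - \frac{288958}{36929}$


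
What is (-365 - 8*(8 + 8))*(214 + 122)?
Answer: -165648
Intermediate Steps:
(-365 - 8*(8 + 8))*(214 + 122) = (-365 - 8*16)*336 = (-365 - 128)*336 = -493*336 = -165648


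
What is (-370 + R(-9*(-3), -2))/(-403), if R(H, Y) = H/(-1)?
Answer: 397/403 ≈ 0.98511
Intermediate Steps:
R(H, Y) = -H (R(H, Y) = H*(-1) = -H)
(-370 + R(-9*(-3), -2))/(-403) = (-370 - (-9)*(-3))/(-403) = -(-370 - 1*27)/403 = -(-370 - 27)/403 = -1/403*(-397) = 397/403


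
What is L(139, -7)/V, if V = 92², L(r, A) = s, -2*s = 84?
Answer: -21/4232 ≈ -0.0049622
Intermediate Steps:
s = -42 (s = -½*84 = -42)
L(r, A) = -42
V = 8464
L(139, -7)/V = -42/8464 = -42*1/8464 = -21/4232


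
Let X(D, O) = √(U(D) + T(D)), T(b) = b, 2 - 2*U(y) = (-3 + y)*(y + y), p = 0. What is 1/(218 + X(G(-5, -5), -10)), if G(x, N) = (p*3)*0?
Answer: 1/219 ≈ 0.0045662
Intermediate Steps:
U(y) = 1 - y*(-3 + y) (U(y) = 1 - (-3 + y)*(y + y)/2 = 1 - (-3 + y)*2*y/2 = 1 - y*(-3 + y))
G(x, N) = 0 (G(x, N) = (0*3)*0 = 0*0 = 0)
X(D, O) = √(1 - D² + 4*D) (X(D, O) = √((1 - D² + 3*D) + D) = √(1 - D² + 4*D))
1/(218 + X(G(-5, -5), -10)) = 1/(218 + √(1 - 1*0² + 4*0)) = 1/(218 + √(1 - 1*0 + 0)) = 1/(218 + √(1 + 0 + 0)) = 1/(218 + √1) = 1/(218 + 1) = 1/219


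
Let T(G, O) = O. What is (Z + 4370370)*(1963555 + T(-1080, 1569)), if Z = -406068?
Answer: 7790345003448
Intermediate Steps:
(Z + 4370370)*(1963555 + T(-1080, 1569)) = (-406068 + 4370370)*(1963555 + 1569) = 3964302*1965124 = 7790345003448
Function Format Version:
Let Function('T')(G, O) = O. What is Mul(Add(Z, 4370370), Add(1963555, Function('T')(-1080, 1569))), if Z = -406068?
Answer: 7790345003448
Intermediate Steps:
Mul(Add(Z, 4370370), Add(1963555, Function('T')(-1080, 1569))) = Mul(Add(-406068, 4370370), Add(1963555, 1569)) = Mul(3964302, 1965124) = 7790345003448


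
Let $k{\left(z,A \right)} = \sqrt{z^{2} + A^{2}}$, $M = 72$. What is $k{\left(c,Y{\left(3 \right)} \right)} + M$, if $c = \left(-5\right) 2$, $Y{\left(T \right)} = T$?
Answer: $72 + \sqrt{109} \approx 82.44$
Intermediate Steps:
$c = -10$
$k{\left(z,A \right)} = \sqrt{A^{2} + z^{2}}$
$k{\left(c,Y{\left(3 \right)} \right)} + M = \sqrt{3^{2} + \left(-10\right)^{2}} + 72 = \sqrt{9 + 100} + 72 = \sqrt{109} + 72 = 72 + \sqrt{109}$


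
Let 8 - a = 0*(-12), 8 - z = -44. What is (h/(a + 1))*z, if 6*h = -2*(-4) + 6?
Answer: 364/27 ≈ 13.481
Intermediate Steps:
z = 52 (z = 8 - 1*(-44) = 8 + 44 = 52)
a = 8 (a = 8 - 0*(-12) = 8 - 1*0 = 8 + 0 = 8)
h = 7/3 (h = (-2*(-4) + 6)/6 = (8 + 6)/6 = (⅙)*14 = 7/3 ≈ 2.3333)
(h/(a + 1))*z = (7/(3*(8 + 1)))*52 = ((7/3)/9)*52 = ((7/3)*(⅑))*52 = (7/27)*52 = 364/27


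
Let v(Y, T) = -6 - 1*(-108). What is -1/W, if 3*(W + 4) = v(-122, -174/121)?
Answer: -1/30 ≈ -0.033333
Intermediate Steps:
v(Y, T) = 102 (v(Y, T) = -6 + 108 = 102)
W = 30 (W = -4 + (⅓)*102 = -4 + 34 = 30)
-1/W = -1/30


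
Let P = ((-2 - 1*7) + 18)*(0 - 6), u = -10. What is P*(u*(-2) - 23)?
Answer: 162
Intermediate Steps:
P = -54 (P = ((-2 - 7) + 18)*(-6) = (-9 + 18)*(-6) = 9*(-6) = -54)
P*(u*(-2) - 23) = -54*(-10*(-2) - 23) = -54*(20 - 23) = -54*(-3) = 162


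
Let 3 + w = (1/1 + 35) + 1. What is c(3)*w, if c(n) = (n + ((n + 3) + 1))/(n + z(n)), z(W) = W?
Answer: 170/3 ≈ 56.667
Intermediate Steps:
w = 34 (w = -3 + ((1/1 + 35) + 1) = -3 + ((1 + 35) + 1) = -3 + (36 + 1) = -3 + 37 = 34)
c(n) = (4 + 2*n)/(2*n) (c(n) = (n + ((n + 3) + 1))/(n + n) = (n + ((3 + n) + 1))/((2*n)) = (n + (4 + n))*(1/(2*n)) = (4 + 2*n)*(1/(2*n)) = (4 + 2*n)/(2*n))
c(3)*w = ((2 + 3)/3)*34 = ((1/3)*5)*34 = (5/3)*34 = 170/3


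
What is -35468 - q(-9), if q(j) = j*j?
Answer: -35549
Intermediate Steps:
q(j) = j²
-35468 - q(-9) = -35468 - 1*(-9)² = -35468 - 1*81 = -35468 - 81 = -35549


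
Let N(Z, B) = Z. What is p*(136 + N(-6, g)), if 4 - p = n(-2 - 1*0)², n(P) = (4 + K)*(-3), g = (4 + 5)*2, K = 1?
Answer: -28730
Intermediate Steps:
g = 18 (g = 9*2 = 18)
n(P) = -15 (n(P) = (4 + 1)*(-3) = 5*(-3) = -15)
p = -221 (p = 4 - 1*(-15)² = 4 - 1*225 = 4 - 225 = -221)
p*(136 + N(-6, g)) = -221*(136 - 6) = -221*130 = -28730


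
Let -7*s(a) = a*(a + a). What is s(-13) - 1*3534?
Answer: -25076/7 ≈ -3582.3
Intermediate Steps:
s(a) = -2*a²/7 (s(a) = -a*(a + a)/7 = -a*2*a/7 = -2*a²/7)
s(-13) - 1*3534 = -2/7*(-13)² - 1*3534 = -2/7*169 - 3534 = -338/7 - 3534 = -25076/7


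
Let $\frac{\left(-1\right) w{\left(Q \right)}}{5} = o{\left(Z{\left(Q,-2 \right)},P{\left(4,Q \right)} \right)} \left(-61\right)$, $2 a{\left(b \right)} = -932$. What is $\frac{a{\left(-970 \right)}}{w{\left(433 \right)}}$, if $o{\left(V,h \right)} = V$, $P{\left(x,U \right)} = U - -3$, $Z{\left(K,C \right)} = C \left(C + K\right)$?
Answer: $\frac{233}{131455} \approx 0.0017725$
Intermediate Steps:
$a{\left(b \right)} = -466$ ($a{\left(b \right)} = \frac{1}{2} \left(-932\right) = -466$)
$P{\left(x,U \right)} = 3 + U$ ($P{\left(x,U \right)} = U + 3 = 3 + U$)
$w{\left(Q \right)} = 1220 - 610 Q$ ($w{\left(Q \right)} = - 5 - 2 \left(-2 + Q\right) \left(-61\right) = - 5 \left(4 - 2 Q\right) \left(-61\right) = - 5 \left(-244 + 122 Q\right) = 1220 - 610 Q$)
$\frac{a{\left(-970 \right)}}{w{\left(433 \right)}} = - \frac{466}{1220 - 264130} = - \frac{466}{-262910} = \left(-466\right) \left(- \frac{1}{262910}\right) = \frac{233}{131455}$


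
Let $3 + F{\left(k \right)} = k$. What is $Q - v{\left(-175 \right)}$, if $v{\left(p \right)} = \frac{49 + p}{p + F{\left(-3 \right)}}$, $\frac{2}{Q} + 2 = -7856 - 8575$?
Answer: $- \frac{2070920}{2974373} \approx -0.69625$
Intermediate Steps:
$Q = - \frac{2}{16433}$ ($Q = \frac{2}{-2 - 16431} = \frac{2}{-16433} = 2 \left(- \frac{1}{16433}\right) = - \frac{2}{16433} \approx -0.00012171$)
$F{\left(k \right)} = -3 + k$
$v{\left(p \right)} = \frac{49 + p}{-6 + p}$ ($v{\left(p \right)} = \frac{49 + p}{p - 6} = \frac{49 + p}{-6 + p}$)
$Q - v{\left(-175 \right)} = - \frac{2}{16433} - \frac{49 - 175}{-6 - 175} = - \frac{2}{16433} - \frac{1}{-181} \left(-126\right) = - \frac{2}{16433} - \left(- \frac{1}{181}\right) \left(-126\right) = - \frac{2}{16433} - \frac{126}{181} = - \frac{2070920}{2974373}$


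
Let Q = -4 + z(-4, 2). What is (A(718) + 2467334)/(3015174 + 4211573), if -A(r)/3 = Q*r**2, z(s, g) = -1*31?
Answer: 5145214/656977 ≈ 7.8316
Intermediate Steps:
z(s, g) = -31
Q = -35 (Q = -4 - 31 = -35)
A(r) = 105*r**2 (A(r) = -(-105)*r**2 = 105*r**2)
(A(718) + 2467334)/(3015174 + 4211573) = (105*718**2 + 2467334)/(3015174 + 4211573) = (105*515524 + 2467334)/7226747 = (54130020 + 2467334)*(1/7226747) = 56597354*(1/7226747) = 5145214/656977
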